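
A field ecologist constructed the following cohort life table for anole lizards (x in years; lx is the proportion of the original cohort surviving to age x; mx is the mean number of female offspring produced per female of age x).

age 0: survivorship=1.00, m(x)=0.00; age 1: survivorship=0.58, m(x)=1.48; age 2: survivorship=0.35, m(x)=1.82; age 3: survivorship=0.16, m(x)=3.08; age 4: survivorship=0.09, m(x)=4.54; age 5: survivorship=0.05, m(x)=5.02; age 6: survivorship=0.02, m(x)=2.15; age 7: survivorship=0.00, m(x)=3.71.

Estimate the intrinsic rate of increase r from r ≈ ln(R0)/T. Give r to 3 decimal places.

0.394

R0 = Σ lx·mx = 0 + 0.8584 + 0.637 + 0.4928 + 0.4086 + 0.251 + 0.043 + 0 = 2.6908
Σ x·lx·mx = 6.7582; T = 6.7582/2.6908 = 2.5116…
r ≈ ln(R0)/T = ln(2.6908)/2.5116… = 0.39411… → 0.394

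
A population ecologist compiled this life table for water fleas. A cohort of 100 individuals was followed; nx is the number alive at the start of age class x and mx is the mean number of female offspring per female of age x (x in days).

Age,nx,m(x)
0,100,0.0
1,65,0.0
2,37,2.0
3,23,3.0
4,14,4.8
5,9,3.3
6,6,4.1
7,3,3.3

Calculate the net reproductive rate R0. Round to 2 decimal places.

2.74

lx = nx/n0 = nx/100: 1, 0.65, 0.37, 0.23, 0.14, 0.09, 0.06, 0.03
lx·mx by age: 0, 0, 0.74, 0.69, 0.672, 0.297, 0.246, 0.099
R0 = Σ lx·mx = 2.744 → 2.74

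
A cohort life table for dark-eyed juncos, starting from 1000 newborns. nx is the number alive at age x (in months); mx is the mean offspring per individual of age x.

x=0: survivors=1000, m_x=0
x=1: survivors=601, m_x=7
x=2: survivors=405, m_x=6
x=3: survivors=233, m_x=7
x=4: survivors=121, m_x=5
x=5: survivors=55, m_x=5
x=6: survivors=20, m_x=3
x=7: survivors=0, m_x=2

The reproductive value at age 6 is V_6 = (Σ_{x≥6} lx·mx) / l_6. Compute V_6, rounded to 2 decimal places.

lx = nx/n0 = nx/1000: 1, 0.601, 0.405, 0.233, 0.121, 0.055, 0.02, 0
lx·mx for x ≥ 6: 0.06, 0 → sum = 0.06
V_6 = 0.06 / l_6 = 0.06 / 0.02 = 3 → 3.00

3.00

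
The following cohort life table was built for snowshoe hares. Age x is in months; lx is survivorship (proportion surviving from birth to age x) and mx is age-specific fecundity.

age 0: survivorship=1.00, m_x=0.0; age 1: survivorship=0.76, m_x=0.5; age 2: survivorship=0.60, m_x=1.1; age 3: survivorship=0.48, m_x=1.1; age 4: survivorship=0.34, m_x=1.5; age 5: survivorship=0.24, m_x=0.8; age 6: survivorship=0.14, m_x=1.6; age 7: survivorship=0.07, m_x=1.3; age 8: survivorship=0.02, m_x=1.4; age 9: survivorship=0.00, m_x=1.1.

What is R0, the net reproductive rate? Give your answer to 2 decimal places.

2.61

lx·mx by age: 0, 0.38, 0.66, 0.528, 0.51, 0.192, 0.224, 0.091, 0.028, 0
R0 = Σ lx·mx = 2.613 → 2.61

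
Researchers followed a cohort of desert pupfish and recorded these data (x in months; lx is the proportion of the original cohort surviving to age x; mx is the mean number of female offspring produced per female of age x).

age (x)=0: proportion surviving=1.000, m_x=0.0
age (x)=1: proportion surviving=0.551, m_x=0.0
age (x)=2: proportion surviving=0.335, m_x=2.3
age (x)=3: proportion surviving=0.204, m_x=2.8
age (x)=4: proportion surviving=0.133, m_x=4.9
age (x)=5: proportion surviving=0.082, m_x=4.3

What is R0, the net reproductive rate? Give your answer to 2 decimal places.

lx·mx by age: 0, 0, 0.7705, 0.5712, 0.6517, 0.3526
R0 = Σ lx·mx = 2.346 → 2.35

2.35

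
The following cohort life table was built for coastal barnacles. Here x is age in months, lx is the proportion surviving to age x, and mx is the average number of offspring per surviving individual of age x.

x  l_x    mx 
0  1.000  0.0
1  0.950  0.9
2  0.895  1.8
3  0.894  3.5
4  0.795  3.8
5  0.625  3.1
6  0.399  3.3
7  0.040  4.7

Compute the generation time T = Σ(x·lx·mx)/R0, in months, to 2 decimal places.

lx·mx: 0, 0.855, 1.611, 3.129, 3.021, 1.9375, 1.3167, 0.188 → R0 = 12.0582
x·lx·mx: 0, 0.855, 3.222, 9.387, 12.084, 9.6875, 7.9002, 1.316 → Σ = 44.4517
T = 44.4517 / 12.0582 = 3.686429… → 3.69

3.69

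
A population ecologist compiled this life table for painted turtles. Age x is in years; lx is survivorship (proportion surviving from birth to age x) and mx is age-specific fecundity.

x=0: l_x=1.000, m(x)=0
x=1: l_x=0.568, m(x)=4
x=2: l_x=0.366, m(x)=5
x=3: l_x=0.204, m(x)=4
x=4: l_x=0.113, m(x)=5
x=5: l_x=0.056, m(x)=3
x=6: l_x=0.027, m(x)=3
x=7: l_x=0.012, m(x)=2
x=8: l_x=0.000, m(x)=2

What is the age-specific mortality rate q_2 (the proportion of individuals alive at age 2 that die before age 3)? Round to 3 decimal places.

q_2 = (l_2 − l_3) / l_2 = (0.366 − 0.204) / 0.366
     = 0.162 / 0.366 = 0.442623… → 0.443

0.443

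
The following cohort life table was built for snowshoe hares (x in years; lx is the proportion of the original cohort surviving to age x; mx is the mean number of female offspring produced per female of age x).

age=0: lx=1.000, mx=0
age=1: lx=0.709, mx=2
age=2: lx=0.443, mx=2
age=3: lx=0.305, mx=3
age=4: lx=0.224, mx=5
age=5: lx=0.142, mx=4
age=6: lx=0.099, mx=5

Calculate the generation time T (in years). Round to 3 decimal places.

3.004

lx·mx: 0, 1.418, 0.886, 0.915, 1.12, 0.568, 0.495 → R0 = 5.402
x·lx·mx: 0, 1.418, 1.772, 2.745, 4.48, 2.84, 2.97 → Σ = 16.225
T = 16.225 / 5.402 = 3.003517… → 3.004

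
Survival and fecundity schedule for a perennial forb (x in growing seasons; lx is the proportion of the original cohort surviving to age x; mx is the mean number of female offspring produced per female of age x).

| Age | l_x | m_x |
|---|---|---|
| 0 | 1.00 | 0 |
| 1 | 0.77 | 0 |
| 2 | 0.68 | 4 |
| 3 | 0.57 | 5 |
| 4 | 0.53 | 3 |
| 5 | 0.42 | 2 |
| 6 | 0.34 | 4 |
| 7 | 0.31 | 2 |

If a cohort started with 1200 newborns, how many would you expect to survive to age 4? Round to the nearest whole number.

Expected survivors = N0 · l_4 = 1200 × 0.53 = 636 → 636

636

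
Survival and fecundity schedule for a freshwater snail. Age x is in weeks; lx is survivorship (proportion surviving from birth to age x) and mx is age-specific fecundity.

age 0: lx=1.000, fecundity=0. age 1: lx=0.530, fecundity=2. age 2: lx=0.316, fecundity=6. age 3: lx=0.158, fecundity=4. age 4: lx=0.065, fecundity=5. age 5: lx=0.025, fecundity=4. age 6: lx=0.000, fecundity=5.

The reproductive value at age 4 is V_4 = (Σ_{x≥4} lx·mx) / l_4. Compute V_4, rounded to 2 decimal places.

6.54

lx·mx for x ≥ 4: 0.325, 0.1, 0 → sum = 0.425
V_4 = 0.425 / l_4 = 0.425 / 0.065 = 6.538462… → 6.54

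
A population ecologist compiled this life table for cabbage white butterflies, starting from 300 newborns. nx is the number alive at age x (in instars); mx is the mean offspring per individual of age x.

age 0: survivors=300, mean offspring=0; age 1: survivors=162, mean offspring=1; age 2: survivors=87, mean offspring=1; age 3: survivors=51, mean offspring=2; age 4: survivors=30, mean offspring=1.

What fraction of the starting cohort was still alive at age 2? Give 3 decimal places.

0.290

l_2 = n_2/n_0 = 87/300 = 0.29 → 0.290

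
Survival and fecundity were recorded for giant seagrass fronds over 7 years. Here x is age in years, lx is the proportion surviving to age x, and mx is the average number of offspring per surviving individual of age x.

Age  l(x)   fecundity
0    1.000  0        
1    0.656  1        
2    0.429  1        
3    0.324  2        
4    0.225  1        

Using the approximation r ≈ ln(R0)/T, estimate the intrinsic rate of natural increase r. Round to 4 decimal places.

R0 = Σ lx·mx = 0 + 0.656 + 0.429 + 0.648 + 0.225 = 1.958
Σ x·lx·mx = 4.358; T = 4.358/1.958 = 2.22574…
r ≈ ln(R0)/T = ln(1.958)/2.22574… = 0.301888… → 0.3019

0.3019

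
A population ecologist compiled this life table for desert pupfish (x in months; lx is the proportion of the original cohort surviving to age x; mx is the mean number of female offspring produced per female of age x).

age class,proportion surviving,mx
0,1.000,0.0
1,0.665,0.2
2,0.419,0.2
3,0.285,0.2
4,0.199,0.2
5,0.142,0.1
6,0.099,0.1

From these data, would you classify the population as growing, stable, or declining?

R0 = Σ lx·mx = 0 + 0.133 + 0.0838 + 0.057 + 0.0398 + 0.0142 + 0.0099 = 0.3377
R0 < 1, so the population is declining.

declining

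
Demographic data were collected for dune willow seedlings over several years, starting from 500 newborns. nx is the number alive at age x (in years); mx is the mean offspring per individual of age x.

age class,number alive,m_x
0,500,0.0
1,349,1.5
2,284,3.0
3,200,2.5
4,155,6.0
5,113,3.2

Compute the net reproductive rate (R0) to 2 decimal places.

lx = nx/n0 = nx/500: 1, 0.698, 0.568, 0.4, 0.31, 0.226
lx·mx by age: 0, 1.047, 1.704, 1, 1.86, 0.7232
R0 = Σ lx·mx = 6.3342 → 6.33

6.33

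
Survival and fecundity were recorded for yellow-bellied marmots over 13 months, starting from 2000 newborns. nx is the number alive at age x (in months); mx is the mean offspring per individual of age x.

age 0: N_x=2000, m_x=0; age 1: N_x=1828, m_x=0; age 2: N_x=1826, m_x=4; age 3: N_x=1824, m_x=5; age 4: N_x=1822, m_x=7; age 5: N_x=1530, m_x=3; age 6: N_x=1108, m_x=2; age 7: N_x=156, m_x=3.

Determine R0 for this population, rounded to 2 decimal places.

lx = nx/n0 = nx/2000: 1, 0.914, 0.913, 0.912, 0.911, 0.765, 0.554, 0.078
lx·mx by age: 0, 0, 3.652, 4.56, 6.377, 2.295, 1.108, 0.234
R0 = Σ lx·mx = 18.226 → 18.23

18.23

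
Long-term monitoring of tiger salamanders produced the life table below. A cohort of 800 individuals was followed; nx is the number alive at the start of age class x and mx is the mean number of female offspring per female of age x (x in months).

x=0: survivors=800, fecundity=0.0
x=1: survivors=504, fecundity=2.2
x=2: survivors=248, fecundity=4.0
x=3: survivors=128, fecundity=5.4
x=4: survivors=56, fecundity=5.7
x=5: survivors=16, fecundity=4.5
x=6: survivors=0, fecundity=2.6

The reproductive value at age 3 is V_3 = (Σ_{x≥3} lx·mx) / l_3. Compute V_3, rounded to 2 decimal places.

8.46

lx = nx/n0 = nx/800: 1, 0.63, 0.31, 0.16, 0.07, 0.02, 0
lx·mx for x ≥ 3: 0.864, 0.399, 0.09, 0 → sum = 1.353
V_3 = 1.353 / l_3 = 1.353 / 0.16 = 8.45625 → 8.46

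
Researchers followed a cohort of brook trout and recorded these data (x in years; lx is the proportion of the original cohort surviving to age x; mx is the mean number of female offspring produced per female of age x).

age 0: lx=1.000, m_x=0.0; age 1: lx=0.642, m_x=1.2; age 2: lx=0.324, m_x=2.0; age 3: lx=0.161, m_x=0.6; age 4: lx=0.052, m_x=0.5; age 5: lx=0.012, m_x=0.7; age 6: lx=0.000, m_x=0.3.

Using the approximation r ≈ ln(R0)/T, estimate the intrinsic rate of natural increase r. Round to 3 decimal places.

0.271

R0 = Σ lx·mx = 0 + 0.7704 + 0.648 + 0.0966 + 0.026 + 0.0084 + 0 = 1.5494
Σ x·lx·mx = 2.5022; T = 2.5022/1.5494 = 1.61495…
r ≈ ln(R0)/T = ln(1.5494)/1.61495… = 0.27113… → 0.271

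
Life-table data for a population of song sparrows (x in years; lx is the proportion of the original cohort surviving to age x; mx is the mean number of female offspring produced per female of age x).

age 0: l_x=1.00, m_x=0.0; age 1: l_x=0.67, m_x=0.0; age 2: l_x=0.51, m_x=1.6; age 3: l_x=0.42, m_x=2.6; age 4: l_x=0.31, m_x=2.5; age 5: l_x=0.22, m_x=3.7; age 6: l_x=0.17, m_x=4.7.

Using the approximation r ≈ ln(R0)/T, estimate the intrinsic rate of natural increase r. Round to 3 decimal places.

0.371

R0 = Σ lx·mx = 0 + 0 + 0.816 + 1.092 + 0.775 + 0.814 + 0.799 = 4.296
Σ x·lx·mx = 16.872; T = 16.872/4.296 = 3.92737…
r ≈ ln(R0)/T = ln(4.296)/3.92737… = 0.37116… → 0.371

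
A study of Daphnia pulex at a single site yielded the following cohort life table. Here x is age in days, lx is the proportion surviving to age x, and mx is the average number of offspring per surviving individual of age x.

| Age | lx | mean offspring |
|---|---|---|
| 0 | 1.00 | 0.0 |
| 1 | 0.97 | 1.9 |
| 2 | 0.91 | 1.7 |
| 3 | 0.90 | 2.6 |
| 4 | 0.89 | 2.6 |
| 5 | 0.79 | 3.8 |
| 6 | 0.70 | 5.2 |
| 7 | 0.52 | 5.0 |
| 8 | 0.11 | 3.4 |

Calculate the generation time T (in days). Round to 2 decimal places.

lx·mx: 0, 1.843, 1.547, 2.34, 2.314, 3.002, 3.64, 2.6, 0.374 → R0 = 17.66
x·lx·mx: 0, 1.843, 3.094, 7.02, 9.256, 15.01, 21.84, 18.2, 2.992 → Σ = 79.255
T = 79.255 / 17.66 = 4.487826… → 4.49

4.49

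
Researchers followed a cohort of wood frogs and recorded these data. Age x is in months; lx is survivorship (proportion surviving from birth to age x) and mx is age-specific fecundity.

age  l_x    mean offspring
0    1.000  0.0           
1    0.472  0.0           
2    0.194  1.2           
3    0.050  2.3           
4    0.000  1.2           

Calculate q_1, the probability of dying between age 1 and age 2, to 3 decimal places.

q_1 = (l_1 − l_2) / l_1 = (0.472 − 0.194) / 0.472
     = 0.278 / 0.472 = 0.588983… → 0.589

0.589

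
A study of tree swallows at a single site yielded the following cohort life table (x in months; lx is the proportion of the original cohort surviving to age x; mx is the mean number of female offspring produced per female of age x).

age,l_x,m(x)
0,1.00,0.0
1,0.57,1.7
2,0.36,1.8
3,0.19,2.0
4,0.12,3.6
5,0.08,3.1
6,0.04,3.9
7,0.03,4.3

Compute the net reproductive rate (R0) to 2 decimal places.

2.96

lx·mx by age: 0, 0.969, 0.648, 0.38, 0.432, 0.248, 0.156, 0.129
R0 = Σ lx·mx = 2.962 → 2.96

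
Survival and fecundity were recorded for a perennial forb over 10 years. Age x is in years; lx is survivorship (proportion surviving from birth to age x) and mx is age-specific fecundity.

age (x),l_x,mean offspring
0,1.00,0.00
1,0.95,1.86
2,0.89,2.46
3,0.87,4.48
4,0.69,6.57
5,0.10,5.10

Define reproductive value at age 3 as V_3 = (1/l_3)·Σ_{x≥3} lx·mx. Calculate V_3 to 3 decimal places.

lx·mx for x ≥ 3: 3.8976, 4.5333, 0.51 → sum = 8.9409
V_3 = 8.9409 / l_3 = 8.9409 / 0.87 = 10.276897… → 10.277

10.277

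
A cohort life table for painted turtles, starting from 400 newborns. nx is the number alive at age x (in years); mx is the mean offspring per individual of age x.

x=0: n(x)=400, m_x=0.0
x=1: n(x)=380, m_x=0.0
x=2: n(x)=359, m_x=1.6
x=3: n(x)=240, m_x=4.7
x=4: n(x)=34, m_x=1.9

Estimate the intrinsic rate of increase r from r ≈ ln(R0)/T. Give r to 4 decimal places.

0.5479

lx = nx/n0 = nx/400: 1, 0.95, 0.8975, 0.6, 0.085
R0 = Σ lx·mx = 0 + 0 + 1.436 + 2.82 + 0.1615 = 4.4175
Σ x·lx·mx = 11.978; T = 11.978/4.4175 = 2.71149…
r ≈ ln(R0)/T = ln(4.4175)/2.71149… = 0.547881… → 0.5479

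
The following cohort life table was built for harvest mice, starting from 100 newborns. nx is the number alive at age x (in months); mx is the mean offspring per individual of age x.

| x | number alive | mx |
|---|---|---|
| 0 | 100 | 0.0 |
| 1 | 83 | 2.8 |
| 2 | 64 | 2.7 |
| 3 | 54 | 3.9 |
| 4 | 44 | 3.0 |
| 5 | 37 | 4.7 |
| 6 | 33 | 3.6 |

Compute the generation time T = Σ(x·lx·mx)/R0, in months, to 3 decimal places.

3.191

lx = nx/n0 = nx/100: 1, 0.83, 0.64, 0.54, 0.44, 0.37, 0.33
lx·mx: 0, 2.324, 1.728, 2.106, 1.32, 1.739, 1.188 → R0 = 10.405
x·lx·mx: 0, 2.324, 3.456, 6.318, 5.28, 8.695, 7.128 → Σ = 33.201
T = 33.201 / 10.405 = 3.19087… → 3.191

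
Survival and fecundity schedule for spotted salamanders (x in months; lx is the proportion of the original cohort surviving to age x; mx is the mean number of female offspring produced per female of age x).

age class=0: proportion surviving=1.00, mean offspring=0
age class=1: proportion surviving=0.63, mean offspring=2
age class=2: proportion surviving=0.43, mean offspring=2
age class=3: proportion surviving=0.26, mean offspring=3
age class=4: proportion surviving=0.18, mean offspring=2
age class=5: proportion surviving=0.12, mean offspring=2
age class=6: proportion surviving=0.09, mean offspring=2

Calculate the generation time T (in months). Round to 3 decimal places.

2.457

lx·mx: 0, 1.26, 0.86, 0.78, 0.36, 0.24, 0.18 → R0 = 3.68
x·lx·mx: 0, 1.26, 1.72, 2.34, 1.44, 1.2, 1.08 → Σ = 9.04
T = 9.04 / 3.68 = 2.456522… → 2.457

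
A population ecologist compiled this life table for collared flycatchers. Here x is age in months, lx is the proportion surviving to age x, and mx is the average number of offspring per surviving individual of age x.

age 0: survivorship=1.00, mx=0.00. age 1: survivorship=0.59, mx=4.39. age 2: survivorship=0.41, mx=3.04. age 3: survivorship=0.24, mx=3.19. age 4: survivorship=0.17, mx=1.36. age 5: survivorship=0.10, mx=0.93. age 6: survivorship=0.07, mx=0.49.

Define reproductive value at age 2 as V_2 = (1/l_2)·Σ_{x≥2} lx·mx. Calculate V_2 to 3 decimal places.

5.782

lx·mx for x ≥ 2: 1.2464, 0.7656, 0.2312, 0.093, 0.0343 → sum = 2.3705
V_2 = 2.3705 / l_2 = 2.3705 / 0.41 = 5.781707… → 5.782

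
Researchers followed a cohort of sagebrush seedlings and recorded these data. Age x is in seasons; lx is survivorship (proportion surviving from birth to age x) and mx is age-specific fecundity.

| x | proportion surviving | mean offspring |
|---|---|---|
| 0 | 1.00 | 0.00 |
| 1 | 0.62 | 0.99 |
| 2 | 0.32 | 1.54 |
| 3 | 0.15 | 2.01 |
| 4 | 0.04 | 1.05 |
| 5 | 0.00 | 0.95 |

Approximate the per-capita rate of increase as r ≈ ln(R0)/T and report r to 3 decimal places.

R0 = Σ lx·mx = 0 + 0.6138 + 0.4928 + 0.3015 + 0.042 + 0 = 1.4501
Σ x·lx·mx = 2.6719; T = 2.6719/1.4501 = 1.84256…
r ≈ ln(R0)/T = ln(1.4501)/1.84256… = 0.20169… → 0.202

0.202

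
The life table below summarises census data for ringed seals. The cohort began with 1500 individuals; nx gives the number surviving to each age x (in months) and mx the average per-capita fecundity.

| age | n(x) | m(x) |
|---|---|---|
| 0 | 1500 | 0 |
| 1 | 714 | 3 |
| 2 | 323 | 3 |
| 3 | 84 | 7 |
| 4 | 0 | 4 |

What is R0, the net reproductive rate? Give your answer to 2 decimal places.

lx = nx/n0 = nx/1500: 1, 0.476, 0.21533…, 0.056, 0
lx·mx by age: 0, 1.428, 0.646…, 0.392, 0
R0 = Σ lx·mx = 2.466… → 2.47

2.47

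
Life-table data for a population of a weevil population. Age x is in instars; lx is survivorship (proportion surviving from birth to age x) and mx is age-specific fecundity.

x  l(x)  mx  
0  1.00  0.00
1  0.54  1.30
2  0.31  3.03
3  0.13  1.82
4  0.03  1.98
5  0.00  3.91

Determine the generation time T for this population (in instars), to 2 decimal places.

1.82

lx·mx: 0, 0.702, 0.9393, 0.2366, 0.0594, 0 → R0 = 1.9373
x·lx·mx: 0, 0.702, 1.8786, 0.7098, 0.2376, 0 → Σ = 3.528
T = 3.528 / 1.9373 = 1.821091… → 1.82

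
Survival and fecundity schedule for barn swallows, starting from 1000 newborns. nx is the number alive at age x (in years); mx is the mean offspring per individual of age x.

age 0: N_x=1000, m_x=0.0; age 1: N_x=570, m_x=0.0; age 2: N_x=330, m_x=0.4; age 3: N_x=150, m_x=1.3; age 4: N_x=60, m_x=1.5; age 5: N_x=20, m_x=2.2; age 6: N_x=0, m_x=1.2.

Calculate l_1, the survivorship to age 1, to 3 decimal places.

l_1 = n_1/n_0 = 570/1000 = 0.57 → 0.570

0.570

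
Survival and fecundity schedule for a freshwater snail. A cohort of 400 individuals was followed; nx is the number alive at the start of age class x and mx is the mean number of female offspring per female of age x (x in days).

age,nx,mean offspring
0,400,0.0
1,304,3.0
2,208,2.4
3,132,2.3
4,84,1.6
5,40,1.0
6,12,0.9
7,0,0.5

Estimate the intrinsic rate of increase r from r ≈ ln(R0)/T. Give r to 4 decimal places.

0.8170

lx = nx/n0 = nx/400: 1, 0.76, 0.52, 0.33, 0.21, 0.1, 0.03, 0
R0 = Σ lx·mx = 0 + 2.28 + 1.248 + 0.759 + 0.336 + 0.1 + 0.027 + 0 = 4.75
Σ x·lx·mx = 9.059; T = 9.059/4.75 = 1.90716…
r ≈ ln(R0)/T = ln(4.75)/1.90716… = 0.816998… → 0.8170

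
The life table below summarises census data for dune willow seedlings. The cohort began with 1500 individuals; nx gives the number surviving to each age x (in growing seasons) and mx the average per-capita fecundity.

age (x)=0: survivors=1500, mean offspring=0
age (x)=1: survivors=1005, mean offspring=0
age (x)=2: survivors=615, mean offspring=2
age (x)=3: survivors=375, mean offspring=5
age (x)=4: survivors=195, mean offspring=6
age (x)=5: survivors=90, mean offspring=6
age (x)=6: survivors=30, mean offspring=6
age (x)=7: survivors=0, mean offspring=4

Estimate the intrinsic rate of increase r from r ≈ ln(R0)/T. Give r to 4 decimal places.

lx = nx/n0 = nx/1500: 1, 0.67, 0.41, 0.25, 0.13, 0.06, 0.02, 0
R0 = Σ lx·mx = 0 + 0 + 0.82 + 1.25 + 0.78 + 0.36 + 0.12 + 0 = 3.33
Σ x·lx·mx = 11.03; T = 11.03/3.33 = 3.31231…
r ≈ ln(R0)/T = ln(3.33)/3.31231… = 0.363182… → 0.3632

0.3632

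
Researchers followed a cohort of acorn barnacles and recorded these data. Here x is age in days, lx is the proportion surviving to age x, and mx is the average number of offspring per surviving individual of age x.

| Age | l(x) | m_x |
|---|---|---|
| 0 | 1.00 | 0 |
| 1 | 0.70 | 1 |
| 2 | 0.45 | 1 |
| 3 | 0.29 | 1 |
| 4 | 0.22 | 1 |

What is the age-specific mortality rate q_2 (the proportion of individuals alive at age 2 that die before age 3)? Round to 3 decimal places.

q_2 = (l_2 − l_3) / l_2 = (0.45 − 0.29) / 0.45
     = 0.16 / 0.45 = 0.355556… → 0.356

0.356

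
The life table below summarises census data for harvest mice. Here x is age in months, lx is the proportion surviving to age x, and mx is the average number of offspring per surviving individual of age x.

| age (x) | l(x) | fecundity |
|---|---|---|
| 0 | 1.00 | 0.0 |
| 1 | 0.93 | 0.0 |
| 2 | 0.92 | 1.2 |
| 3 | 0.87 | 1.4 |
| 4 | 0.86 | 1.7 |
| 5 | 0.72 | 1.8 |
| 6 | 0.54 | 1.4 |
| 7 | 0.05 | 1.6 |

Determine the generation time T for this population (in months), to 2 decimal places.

lx·mx: 0, 0, 1.104, 1.218, 1.462, 1.296, 0.756, 0.08 → R0 = 5.916
x·lx·mx: 0, 0, 2.208, 3.654, 5.848, 6.48, 4.536, 0.56 → Σ = 23.286
T = 23.286 / 5.916 = 3.936105… → 3.94

3.94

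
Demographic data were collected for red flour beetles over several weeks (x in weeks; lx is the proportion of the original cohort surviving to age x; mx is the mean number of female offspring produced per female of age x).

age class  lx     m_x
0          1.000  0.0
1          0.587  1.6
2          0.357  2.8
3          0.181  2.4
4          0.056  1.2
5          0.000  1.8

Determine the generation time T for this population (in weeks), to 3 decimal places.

1.848

lx·mx: 0, 0.9392, 0.9996, 0.4344, 0.0672, 0 → R0 = 2.4404
x·lx·mx: 0, 0.9392, 1.9992, 1.3032, 0.2688, 0 → Σ = 4.5104
T = 4.5104 / 2.4404 = 1.848222… → 1.848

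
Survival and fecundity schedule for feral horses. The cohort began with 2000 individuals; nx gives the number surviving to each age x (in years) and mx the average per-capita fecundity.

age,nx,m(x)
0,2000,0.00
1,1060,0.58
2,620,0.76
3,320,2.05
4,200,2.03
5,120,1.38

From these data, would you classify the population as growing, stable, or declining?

lx = nx/n0 = nx/2000: 1, 0.53, 0.31, 0.16, 0.1, 0.06
R0 = Σ lx·mx = 0 + 0.3074 + 0.2356 + 0.328 + 0.203 + 0.0828 = 1.1568
R0 > 1, so the population is growing.

growing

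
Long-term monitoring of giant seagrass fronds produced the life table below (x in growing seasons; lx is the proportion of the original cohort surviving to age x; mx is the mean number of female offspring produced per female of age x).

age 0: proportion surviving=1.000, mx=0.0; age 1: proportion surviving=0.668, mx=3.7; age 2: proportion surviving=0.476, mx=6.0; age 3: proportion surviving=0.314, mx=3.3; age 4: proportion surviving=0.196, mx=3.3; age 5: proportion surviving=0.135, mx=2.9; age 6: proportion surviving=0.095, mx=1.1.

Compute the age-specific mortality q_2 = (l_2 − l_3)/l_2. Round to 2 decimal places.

0.34

q_2 = (l_2 − l_3) / l_2 = (0.476 − 0.314) / 0.476
     = 0.162 / 0.476 = 0.340336… → 0.34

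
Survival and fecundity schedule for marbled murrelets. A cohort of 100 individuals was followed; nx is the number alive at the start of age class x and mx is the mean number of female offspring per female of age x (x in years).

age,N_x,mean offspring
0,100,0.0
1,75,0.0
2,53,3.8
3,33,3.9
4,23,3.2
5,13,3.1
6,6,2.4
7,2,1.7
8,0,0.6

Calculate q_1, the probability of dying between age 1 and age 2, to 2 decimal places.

0.29

lx = nx/n0 = nx/100: 1, 0.75, 0.53, 0.33, 0.23, 0.13, 0.06, 0.02, 0
q_1 = (l_1 − l_2) / l_1 = (0.75 − 0.53) / 0.75
     = 0.22 / 0.75 = 0.293333… → 0.29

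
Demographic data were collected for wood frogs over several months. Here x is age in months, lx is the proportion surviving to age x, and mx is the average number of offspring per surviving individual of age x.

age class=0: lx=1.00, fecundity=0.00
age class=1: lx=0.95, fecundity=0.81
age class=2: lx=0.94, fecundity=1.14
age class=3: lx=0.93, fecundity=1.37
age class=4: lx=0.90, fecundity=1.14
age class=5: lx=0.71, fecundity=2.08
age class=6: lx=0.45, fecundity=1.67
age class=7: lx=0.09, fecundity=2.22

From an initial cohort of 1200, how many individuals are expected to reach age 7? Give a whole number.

Expected survivors = N0 · l_7 = 1200 × 0.09 = 108 → 108

108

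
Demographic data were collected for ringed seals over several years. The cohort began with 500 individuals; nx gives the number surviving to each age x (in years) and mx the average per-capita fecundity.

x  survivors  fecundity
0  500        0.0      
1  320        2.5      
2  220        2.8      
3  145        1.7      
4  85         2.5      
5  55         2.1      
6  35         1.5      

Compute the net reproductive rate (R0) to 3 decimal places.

4.086

lx = nx/n0 = nx/500: 1, 0.64, 0.44, 0.29, 0.17, 0.11, 0.07
lx·mx by age: 0, 1.6, 1.232, 0.493, 0.425, 0.231, 0.105
R0 = Σ lx·mx = 4.086 → 4.086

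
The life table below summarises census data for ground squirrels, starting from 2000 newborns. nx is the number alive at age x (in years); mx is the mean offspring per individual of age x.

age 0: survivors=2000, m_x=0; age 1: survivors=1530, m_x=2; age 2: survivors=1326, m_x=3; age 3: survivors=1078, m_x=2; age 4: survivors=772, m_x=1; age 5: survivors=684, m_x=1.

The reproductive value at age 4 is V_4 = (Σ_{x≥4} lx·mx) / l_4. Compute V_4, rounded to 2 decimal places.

lx = nx/n0 = nx/2000: 1, 0.765, 0.663, 0.539, 0.386, 0.342
lx·mx for x ≥ 4: 0.386, 0.342 → sum = 0.728
V_4 = 0.728 / l_4 = 0.728 / 0.386 = 1.88601… → 1.89

1.89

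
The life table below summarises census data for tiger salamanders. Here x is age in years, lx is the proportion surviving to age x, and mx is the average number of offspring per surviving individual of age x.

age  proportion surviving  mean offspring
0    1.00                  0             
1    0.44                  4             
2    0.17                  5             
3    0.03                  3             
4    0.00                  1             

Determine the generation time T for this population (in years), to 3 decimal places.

lx·mx: 0, 1.76, 0.85, 0.09, 0 → R0 = 2.7
x·lx·mx: 0, 1.76, 1.7, 0.27, 0 → Σ = 3.73
T = 3.73 / 2.7 = 1.381481… → 1.381

1.381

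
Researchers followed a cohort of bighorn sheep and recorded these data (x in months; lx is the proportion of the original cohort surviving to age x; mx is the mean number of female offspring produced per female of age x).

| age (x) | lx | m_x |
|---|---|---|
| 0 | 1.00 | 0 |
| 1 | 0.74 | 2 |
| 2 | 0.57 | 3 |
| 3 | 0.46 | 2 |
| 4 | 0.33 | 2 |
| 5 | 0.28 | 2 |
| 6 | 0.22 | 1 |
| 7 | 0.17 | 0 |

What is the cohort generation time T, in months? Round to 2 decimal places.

2.60

lx·mx: 0, 1.48, 1.71, 0.92, 0.66, 0.56, 0.22, 0 → R0 = 5.55
x·lx·mx: 0, 1.48, 3.42, 2.76, 2.64, 2.8, 1.32, 0 → Σ = 14.42
T = 14.42 / 5.55 = 2.598198… → 2.60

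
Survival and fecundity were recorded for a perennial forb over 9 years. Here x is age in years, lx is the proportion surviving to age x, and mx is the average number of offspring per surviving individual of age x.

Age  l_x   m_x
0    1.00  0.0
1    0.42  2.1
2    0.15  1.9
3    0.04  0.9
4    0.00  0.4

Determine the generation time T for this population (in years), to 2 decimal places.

1.30

lx·mx: 0, 0.882, 0.285, 0.036, 0 → R0 = 1.203
x·lx·mx: 0, 0.882, 0.57, 0.108, 0 → Σ = 1.56
T = 1.56 / 1.203 = 1.296758… → 1.30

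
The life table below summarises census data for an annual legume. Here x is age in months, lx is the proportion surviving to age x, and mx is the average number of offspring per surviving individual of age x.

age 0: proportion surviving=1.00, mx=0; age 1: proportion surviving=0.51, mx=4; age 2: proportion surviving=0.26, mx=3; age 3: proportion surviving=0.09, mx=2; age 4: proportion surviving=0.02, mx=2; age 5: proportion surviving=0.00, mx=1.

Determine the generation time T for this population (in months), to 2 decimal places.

1.41

lx·mx: 0, 2.04, 0.78, 0.18, 0.04, 0 → R0 = 3.04
x·lx·mx: 0, 2.04, 1.56, 0.54, 0.16, 0 → Σ = 4.3
T = 4.3 / 3.04 = 1.414474… → 1.41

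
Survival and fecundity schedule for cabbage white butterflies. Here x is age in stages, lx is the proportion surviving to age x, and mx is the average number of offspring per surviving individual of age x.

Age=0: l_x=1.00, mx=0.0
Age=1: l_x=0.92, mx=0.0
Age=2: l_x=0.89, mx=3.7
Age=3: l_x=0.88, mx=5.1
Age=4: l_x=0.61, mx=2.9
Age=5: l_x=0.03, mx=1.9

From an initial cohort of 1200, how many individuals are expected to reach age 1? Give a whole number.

Expected survivors = N0 · l_1 = 1200 × 0.92 = 1104 → 1104

1104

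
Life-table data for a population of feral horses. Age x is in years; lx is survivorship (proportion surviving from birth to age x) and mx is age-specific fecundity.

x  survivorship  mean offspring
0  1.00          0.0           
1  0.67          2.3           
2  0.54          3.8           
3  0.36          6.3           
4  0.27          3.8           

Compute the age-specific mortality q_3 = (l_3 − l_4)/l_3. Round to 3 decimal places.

0.250

q_3 = (l_3 − l_4) / l_3 = (0.36 − 0.27) / 0.36
     = 0.09 / 0.36 = 0.25 → 0.250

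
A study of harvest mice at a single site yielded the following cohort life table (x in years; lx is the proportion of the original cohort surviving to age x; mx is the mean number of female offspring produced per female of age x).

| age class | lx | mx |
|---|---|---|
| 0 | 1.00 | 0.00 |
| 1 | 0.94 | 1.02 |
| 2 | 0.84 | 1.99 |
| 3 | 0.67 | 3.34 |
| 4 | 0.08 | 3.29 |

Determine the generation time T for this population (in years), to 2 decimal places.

lx·mx: 0, 0.9588, 1.6716, 2.2378, 0.2632 → R0 = 5.1314
x·lx·mx: 0, 0.9588, 3.3432, 6.7134, 1.0528 → Σ = 12.0682
T = 12.0682 / 5.1314 = 2.351834… → 2.35

2.35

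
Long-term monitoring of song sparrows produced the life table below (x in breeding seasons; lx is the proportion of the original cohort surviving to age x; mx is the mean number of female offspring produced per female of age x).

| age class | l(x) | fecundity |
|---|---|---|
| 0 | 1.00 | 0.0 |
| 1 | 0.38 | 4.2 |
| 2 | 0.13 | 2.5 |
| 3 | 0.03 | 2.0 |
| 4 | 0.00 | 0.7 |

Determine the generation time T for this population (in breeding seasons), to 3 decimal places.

1.225

lx·mx: 0, 1.596, 0.325, 0.06, 0 → R0 = 1.981
x·lx·mx: 0, 1.596, 0.65, 0.18, 0 → Σ = 2.426
T = 2.426 / 1.981 = 1.224634… → 1.225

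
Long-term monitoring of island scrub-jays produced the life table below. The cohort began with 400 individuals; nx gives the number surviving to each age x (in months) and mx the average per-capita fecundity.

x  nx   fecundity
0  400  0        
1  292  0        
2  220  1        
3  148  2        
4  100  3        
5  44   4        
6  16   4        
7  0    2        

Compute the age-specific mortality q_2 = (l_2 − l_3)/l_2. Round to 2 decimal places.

0.33

lx = nx/n0 = nx/400: 1, 0.73, 0.55, 0.37, 0.25, 0.11, 0.04, 0
q_2 = (l_2 − l_3) / l_2 = (0.55 − 0.37) / 0.55
     = 0.18 / 0.55 = 0.327273… → 0.33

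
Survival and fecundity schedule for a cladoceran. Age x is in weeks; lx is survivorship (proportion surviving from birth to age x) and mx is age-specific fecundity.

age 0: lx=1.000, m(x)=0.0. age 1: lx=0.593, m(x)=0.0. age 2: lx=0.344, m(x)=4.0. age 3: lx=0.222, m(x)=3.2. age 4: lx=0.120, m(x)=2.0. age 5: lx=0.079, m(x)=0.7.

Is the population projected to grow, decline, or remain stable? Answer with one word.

R0 = Σ lx·mx = 0 + 0 + 1.376 + 0.7104 + 0.24 + 0.0553 = 2.3817
R0 > 1, so the population is growing.

growing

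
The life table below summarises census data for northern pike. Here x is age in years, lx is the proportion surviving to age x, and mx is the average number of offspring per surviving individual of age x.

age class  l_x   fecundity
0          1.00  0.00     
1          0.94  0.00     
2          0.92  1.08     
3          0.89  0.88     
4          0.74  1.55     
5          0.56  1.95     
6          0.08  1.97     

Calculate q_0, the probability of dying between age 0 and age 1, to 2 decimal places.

0.06

q_0 = (l_0 − l_1) / l_0 = (1 − 0.94) / 1
     = 0.06 / 1 = 0.06 → 0.06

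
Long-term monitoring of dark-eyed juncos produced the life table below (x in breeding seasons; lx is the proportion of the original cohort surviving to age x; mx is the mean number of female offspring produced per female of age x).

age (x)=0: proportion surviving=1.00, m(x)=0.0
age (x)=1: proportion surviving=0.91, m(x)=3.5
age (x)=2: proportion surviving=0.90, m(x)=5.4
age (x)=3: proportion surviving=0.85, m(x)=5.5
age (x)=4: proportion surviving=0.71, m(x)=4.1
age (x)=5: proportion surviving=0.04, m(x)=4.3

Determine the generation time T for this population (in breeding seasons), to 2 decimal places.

2.50

lx·mx: 0, 3.185, 4.86, 4.675, 2.911, 0.172 → R0 = 15.803
x·lx·mx: 0, 3.185, 9.72, 14.025, 11.644, 0.86 → Σ = 39.434
T = 39.434 / 15.803 = 2.495349… → 2.50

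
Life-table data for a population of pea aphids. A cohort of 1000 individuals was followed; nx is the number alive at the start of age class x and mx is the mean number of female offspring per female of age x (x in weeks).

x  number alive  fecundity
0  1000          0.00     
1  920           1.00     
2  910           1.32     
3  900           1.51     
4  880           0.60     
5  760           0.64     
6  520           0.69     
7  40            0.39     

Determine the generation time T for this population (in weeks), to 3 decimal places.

2.918

lx = nx/n0 = nx/1000: 1, 0.92, 0.91, 0.9, 0.88, 0.76, 0.52, 0.04
lx·mx: 0, 0.92, 1.2012, 1.359, 0.528, 0.4864, 0.3588, 0.0156 → R0 = 4.869
x·lx·mx: 0, 0.92, 2.4024, 4.077, 2.112, 2.432, 2.1528, 0.1092 → Σ = 14.2054
T = 14.2054 / 4.869 = 2.917519… → 2.918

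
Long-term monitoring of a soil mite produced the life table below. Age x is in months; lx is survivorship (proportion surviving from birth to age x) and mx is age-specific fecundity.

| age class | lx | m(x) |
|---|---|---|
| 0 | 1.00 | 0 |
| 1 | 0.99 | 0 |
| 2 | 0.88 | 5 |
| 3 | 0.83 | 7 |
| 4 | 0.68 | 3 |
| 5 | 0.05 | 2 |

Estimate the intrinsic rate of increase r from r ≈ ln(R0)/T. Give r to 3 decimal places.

0.890

R0 = Σ lx·mx = 0 + 0 + 4.4 + 5.81 + 2.04 + 0.1 = 12.35
Σ x·lx·mx = 34.89; T = 34.89/12.35 = 2.8251…
r ≈ ln(R0)/T = ln(12.35)/2.8251… = 0.88976… → 0.890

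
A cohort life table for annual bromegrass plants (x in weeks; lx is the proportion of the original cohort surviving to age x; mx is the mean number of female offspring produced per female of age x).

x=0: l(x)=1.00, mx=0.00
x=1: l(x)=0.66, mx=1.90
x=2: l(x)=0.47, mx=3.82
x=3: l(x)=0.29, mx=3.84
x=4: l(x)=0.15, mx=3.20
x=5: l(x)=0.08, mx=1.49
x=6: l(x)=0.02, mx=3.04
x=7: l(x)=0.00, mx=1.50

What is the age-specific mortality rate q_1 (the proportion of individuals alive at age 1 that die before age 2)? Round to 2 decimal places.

0.29

q_1 = (l_1 − l_2) / l_1 = (0.66 − 0.47) / 0.66
     = 0.19 / 0.66 = 0.287879… → 0.29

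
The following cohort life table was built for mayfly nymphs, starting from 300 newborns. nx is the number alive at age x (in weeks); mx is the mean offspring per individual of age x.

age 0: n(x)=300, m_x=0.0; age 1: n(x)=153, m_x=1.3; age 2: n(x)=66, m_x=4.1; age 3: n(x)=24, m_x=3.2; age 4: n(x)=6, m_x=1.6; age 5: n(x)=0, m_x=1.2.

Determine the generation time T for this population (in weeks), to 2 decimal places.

1.81

lx = nx/n0 = nx/300: 1, 0.51, 0.22, 0.08, 0.02, 0
lx·mx: 0, 0.663, 0.902, 0.256, 0.032, 0 → R0 = 1.853
x·lx·mx: 0, 0.663, 1.804, 0.768, 0.128, 0 → Σ = 3.363
T = 3.363 / 1.853 = 1.814895… → 1.81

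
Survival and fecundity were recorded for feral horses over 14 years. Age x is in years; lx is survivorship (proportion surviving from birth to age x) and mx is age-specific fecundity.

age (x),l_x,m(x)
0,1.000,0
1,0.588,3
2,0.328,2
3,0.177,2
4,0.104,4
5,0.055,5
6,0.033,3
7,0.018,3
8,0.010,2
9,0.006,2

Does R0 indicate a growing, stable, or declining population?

growing

R0 = Σ lx·mx = 0 + 1.764 + 0.656 + 0.354 + 0.416 + 0.275 + 0.099 + 0.054 + 0.02 + 0.012 = 3.65
R0 > 1, so the population is growing.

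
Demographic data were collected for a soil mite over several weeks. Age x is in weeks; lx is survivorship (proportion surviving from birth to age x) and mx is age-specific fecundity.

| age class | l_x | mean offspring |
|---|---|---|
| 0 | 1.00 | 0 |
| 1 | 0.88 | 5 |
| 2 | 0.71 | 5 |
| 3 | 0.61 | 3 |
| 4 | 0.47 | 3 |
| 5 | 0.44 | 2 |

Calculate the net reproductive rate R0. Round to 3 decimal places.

lx·mx by age: 0, 4.4, 3.55, 1.83, 1.41, 0.88
R0 = Σ lx·mx = 12.07 → 12.070

12.070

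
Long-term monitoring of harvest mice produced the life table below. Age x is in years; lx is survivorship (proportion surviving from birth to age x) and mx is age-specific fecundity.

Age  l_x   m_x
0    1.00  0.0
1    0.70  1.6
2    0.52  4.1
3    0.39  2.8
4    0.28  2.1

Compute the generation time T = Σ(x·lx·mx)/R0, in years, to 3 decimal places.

2.233

lx·mx: 0, 1.12, 2.132, 1.092, 0.588 → R0 = 4.932
x·lx·mx: 0, 1.12, 4.264, 3.276, 2.352 → Σ = 11.012
T = 11.012 / 4.932 = 2.232766… → 2.233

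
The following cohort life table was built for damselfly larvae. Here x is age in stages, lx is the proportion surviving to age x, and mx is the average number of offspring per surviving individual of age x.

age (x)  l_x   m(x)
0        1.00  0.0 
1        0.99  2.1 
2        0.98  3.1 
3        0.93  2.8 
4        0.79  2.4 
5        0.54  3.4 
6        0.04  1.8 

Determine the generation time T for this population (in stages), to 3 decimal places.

lx·mx: 0, 2.079, 3.038, 2.604, 1.896, 1.836, 0.072 → R0 = 11.525
x·lx·mx: 0, 2.079, 6.076, 7.812, 7.584, 9.18, 0.432 → Σ = 33.163
T = 33.163 / 11.525 = 2.877484… → 2.877

2.877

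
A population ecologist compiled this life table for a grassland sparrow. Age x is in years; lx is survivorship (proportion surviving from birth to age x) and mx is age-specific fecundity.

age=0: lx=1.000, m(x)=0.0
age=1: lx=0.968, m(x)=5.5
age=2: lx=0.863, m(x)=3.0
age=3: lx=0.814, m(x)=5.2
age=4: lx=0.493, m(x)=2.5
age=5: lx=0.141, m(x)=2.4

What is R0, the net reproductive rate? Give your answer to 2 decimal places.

13.72

lx·mx by age: 0, 5.324, 2.589, 4.2328, 1.2325, 0.3384
R0 = Σ lx·mx = 13.7167 → 13.72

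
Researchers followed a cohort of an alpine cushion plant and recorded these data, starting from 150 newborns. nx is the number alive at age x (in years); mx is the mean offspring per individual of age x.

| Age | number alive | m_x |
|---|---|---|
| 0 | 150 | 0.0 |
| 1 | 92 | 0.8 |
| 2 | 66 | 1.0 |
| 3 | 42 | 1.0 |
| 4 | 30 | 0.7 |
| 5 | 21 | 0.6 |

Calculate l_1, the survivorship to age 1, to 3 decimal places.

0.613

l_1 = n_1/n_0 = 92/150 = 0.613333… → 0.613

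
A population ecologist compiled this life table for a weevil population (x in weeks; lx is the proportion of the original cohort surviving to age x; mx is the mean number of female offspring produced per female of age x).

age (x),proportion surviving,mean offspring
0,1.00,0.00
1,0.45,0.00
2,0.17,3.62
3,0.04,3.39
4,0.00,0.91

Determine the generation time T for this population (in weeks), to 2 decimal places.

lx·mx: 0, 0, 0.6154, 0.1356, 0 → R0 = 0.751
x·lx·mx: 0, 0, 1.2308, 0.4068, 0 → Σ = 1.6376
T = 1.6376 / 0.751 = 2.180559… → 2.18

2.18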